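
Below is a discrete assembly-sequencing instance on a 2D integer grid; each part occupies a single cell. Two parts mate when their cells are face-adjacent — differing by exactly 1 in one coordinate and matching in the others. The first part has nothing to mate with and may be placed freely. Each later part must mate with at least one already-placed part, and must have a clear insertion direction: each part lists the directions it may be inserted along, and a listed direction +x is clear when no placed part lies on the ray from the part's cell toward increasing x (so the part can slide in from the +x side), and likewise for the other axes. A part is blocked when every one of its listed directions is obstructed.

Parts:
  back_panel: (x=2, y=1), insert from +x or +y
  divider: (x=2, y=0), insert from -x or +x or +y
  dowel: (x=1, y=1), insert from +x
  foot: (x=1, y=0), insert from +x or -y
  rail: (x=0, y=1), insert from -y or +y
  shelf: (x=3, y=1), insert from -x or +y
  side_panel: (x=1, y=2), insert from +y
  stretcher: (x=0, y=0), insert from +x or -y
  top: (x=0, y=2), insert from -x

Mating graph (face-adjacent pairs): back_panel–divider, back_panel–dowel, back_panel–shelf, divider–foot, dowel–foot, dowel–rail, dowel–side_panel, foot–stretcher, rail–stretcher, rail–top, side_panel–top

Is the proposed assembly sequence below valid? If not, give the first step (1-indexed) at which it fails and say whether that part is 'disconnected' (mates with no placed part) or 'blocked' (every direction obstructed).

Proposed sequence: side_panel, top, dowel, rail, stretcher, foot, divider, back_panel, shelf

Valid

1. side_panel@(1, 2) [+y clear] — {side_panel}
2. top@(0, 2) [-x clear] — {side_panel, top}
3. dowel@(1, 1) [+x clear] — {dowel, side_panel, top}
4. rail@(0, 1) [-y clear] — {dowel, rail, side_panel, top}
5. stretcher@(0, 0) [+x clear] — {dowel, rail, side_panel, stretcher, top}
6. foot@(1, 0) [+x clear] — {dowel, foot, rail, side_panel, stretcher, top}
7. divider@(2, 0) [+x clear] — {divider, dowel, foot, rail, side_panel, stretcher, top}
8. back_panel@(2, 1) [+x clear] — {back_panel, divider, dowel, foot, rail, side_panel, stretcher, top}
9. shelf@(3, 1) [+y clear] — {back_panel, divider, dowel, foot, rail, shelf, side_panel, stretcher, top}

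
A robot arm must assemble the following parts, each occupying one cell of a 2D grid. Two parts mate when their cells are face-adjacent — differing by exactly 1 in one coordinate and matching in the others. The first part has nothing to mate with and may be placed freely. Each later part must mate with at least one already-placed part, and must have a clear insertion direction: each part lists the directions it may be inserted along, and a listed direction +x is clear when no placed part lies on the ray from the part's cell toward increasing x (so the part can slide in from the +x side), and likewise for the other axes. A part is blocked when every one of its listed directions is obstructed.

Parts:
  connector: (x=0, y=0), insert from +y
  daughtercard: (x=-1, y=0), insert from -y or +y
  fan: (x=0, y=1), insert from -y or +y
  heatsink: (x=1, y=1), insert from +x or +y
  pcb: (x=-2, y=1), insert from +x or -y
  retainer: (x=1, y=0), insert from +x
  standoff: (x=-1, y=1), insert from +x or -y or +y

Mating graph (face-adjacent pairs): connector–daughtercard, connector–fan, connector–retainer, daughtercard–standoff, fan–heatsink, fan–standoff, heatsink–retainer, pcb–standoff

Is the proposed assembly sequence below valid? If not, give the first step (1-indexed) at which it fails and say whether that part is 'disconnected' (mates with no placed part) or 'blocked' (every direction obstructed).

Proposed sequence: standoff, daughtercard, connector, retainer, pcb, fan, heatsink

Valid

1. standoff@(-1, 1) [+x clear] — {standoff}
2. daughtercard@(-1, 0) [-y clear] — {daughtercard, standoff}
3. connector@(0, 0) [+y clear] — {connector, daughtercard, standoff}
4. retainer@(1, 0) [+x clear] — {connector, daughtercard, retainer, standoff}
5. pcb@(-2, 1) [-y clear] — {connector, daughtercard, pcb, retainer, standoff}
6. fan@(0, 1) [+y clear] — {connector, daughtercard, fan, pcb, retainer, standoff}
7. heatsink@(1, 1) [+x clear] — {connector, daughtercard, fan, heatsink, pcb, retainer, standoff}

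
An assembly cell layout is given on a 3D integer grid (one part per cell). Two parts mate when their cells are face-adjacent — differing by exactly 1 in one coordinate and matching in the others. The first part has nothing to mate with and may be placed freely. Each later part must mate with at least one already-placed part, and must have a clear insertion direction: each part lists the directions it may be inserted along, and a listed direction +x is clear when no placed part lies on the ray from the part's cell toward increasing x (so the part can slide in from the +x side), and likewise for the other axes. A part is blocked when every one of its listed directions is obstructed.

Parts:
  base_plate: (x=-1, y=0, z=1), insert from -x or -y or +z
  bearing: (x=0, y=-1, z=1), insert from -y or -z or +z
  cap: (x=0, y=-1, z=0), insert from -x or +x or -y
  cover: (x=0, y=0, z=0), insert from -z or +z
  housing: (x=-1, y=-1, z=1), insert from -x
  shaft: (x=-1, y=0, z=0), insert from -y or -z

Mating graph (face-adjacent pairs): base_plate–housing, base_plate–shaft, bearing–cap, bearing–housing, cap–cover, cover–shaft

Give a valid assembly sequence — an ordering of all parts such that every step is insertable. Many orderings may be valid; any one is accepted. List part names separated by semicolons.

base_plate; shaft; cover; cap; bearing; housing

1. base_plate@(-1, 0, 1) [-x clear] — {base_plate}
2. shaft@(-1, 0, 0) [-y clear] — {base_plate, shaft}
3. cover@(0, 0, 0) [-z clear] — {base_plate, cover, shaft}
4. cap@(0, -1, 0) [-x clear] — {base_plate, cap, cover, shaft}
5. bearing@(0, -1, 1) [-y clear] — {base_plate, bearing, cap, cover, shaft}
6. housing@(-1, -1, 1) [-x clear] — {base_plate, bearing, cap, cover, housing, shaft}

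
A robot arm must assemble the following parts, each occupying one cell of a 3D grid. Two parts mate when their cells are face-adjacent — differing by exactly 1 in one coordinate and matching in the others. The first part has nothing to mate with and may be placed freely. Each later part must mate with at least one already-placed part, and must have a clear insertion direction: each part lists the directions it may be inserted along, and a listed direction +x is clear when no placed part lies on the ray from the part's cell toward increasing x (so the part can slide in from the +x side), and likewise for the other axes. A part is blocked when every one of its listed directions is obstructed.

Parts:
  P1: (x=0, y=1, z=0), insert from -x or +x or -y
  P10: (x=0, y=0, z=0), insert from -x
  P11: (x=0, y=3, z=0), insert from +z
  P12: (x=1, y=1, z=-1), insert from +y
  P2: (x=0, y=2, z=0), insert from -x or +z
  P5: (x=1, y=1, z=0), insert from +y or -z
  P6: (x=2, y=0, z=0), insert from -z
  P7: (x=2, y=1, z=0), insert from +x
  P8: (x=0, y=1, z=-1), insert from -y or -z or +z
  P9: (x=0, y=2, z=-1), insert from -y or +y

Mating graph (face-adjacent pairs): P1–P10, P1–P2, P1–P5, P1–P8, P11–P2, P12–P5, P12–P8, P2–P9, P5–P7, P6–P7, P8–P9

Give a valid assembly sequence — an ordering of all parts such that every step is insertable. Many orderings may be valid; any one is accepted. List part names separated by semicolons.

1. P1@(0, 1, 0) [-x clear] — {P1}
2. P2@(0, 2, 0) [-x clear] — {P1, P2}
3. P11@(0, 3, 0) [+z clear] — {P1, P11, P2}
4. P8@(0, 1, -1) [-y clear] — {P1, P11, P2, P8}
5. P10@(0, 0, 0) [-x clear] — {P1, P10, P11, P2, P8}
6. P12@(1, 1, -1) [+y clear] — {P1, P10, P11, P12, P2, P8}
7. P5@(1, 1, 0) [+y clear] — {P1, P10, P11, P12, P2, P5, P8}
8. P7@(2, 1, 0) [+x clear] — {P1, P10, P11, P12, P2, P5, P7, P8}
9. P6@(2, 0, 0) [-z clear] — {P1, P10, P11, P12, P2, P5, P6, P7, P8}
10. P9@(0, 2, -1) [+y clear] — {P1, P10, P11, P12, P2, P5, P6, P7, P8, P9}

P1; P2; P11; P8; P10; P12; P5; P7; P6; P9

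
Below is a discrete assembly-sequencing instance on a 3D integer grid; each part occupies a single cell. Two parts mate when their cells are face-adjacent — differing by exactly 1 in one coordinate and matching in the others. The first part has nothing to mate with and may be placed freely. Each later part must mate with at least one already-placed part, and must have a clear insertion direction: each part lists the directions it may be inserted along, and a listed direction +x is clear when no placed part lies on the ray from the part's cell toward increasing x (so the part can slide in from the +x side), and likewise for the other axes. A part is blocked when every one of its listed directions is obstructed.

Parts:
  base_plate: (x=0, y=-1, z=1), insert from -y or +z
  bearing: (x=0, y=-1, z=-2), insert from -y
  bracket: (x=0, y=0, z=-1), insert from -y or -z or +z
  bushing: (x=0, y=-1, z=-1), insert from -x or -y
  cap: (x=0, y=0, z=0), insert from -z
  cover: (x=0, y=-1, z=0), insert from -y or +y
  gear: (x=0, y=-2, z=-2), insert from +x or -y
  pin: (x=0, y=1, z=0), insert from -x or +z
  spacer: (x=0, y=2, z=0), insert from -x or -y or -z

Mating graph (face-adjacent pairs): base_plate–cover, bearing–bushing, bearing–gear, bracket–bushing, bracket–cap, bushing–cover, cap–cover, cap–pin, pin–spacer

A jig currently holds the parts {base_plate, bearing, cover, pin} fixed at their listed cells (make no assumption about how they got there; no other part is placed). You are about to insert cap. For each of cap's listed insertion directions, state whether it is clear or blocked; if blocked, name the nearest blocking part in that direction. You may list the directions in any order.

-z: ray from cap(0, 0, 0) has no placed part ⇒ clear

-z: clear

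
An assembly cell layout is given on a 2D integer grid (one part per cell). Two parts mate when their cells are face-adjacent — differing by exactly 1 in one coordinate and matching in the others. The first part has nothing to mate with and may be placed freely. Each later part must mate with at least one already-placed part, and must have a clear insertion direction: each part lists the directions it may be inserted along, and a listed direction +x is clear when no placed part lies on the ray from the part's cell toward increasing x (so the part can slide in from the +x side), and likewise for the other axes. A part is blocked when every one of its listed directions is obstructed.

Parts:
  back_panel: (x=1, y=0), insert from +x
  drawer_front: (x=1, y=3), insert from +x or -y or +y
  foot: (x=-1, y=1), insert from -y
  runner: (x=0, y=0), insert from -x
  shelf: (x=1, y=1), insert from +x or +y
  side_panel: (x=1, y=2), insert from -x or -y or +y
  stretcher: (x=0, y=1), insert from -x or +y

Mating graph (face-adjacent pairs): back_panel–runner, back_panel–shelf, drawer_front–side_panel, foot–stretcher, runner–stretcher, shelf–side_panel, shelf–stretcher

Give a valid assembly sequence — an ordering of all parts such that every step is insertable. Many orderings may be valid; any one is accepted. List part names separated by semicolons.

1. runner@(0, 0) [-x clear] — {runner}
2. stretcher@(0, 1) [-x clear] — {runner, stretcher}
3. shelf@(1, 1) [+x clear] — {runner, shelf, stretcher}
4. side_panel@(1, 2) [-x clear] — {runner, shelf, side_panel, stretcher}
5. drawer_front@(1, 3) [+x clear] — {drawer_front, runner, shelf, side_panel, stretcher}
6. back_panel@(1, 0) [+x clear] — {back_panel, drawer_front, runner, shelf, side_panel, stretcher}
7. foot@(-1, 1) [-y clear] — {back_panel, drawer_front, foot, runner, shelf, side_panel, stretcher}

runner; stretcher; shelf; side_panel; drawer_front; back_panel; foot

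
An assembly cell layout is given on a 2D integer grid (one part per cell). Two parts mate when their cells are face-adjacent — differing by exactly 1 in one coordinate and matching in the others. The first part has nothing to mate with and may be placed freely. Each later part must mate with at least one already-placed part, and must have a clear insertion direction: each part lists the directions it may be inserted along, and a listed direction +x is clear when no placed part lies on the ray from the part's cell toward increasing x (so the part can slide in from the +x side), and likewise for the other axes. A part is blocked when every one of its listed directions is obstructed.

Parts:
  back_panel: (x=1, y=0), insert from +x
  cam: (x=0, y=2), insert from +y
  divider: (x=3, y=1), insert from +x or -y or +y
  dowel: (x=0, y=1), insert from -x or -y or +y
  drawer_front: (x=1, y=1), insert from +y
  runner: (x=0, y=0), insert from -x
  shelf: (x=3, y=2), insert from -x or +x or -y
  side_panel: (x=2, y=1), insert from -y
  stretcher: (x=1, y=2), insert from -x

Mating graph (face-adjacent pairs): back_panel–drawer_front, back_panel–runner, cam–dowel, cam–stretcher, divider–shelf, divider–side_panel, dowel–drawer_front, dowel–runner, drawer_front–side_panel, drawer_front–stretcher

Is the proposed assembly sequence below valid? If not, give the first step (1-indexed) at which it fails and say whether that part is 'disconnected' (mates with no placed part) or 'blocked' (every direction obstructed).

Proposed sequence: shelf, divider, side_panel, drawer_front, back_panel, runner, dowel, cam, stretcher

Invalid at step 9 (blocked)

1. shelf@(3, 2) [-x clear] — {shelf}
2. divider@(3, 1) [+x clear] — {divider, shelf}
3. side_panel@(2, 1) [-y clear] — {divider, shelf, side_panel}
4. drawer_front@(1, 1) [+y clear] — {divider, drawer_front, shelf, side_panel}
5. back_panel@(1, 0) [+x clear] — {back_panel, divider, drawer_front, shelf, side_panel}
6. runner@(0, 0) [-x clear] — {back_panel, divider, drawer_front, runner, shelf, side_panel}
7. dowel@(0, 1) [-x clear] — {back_panel, divider, dowel, drawer_front, runner, shelf, side_panel}
8. cam@(0, 2) [+y clear] — {back_panel, cam, divider, dowel, drawer_front, runner, shelf, side_panel}
9. stretcher@(1, 2) — -x all obstructed ⇒ blocked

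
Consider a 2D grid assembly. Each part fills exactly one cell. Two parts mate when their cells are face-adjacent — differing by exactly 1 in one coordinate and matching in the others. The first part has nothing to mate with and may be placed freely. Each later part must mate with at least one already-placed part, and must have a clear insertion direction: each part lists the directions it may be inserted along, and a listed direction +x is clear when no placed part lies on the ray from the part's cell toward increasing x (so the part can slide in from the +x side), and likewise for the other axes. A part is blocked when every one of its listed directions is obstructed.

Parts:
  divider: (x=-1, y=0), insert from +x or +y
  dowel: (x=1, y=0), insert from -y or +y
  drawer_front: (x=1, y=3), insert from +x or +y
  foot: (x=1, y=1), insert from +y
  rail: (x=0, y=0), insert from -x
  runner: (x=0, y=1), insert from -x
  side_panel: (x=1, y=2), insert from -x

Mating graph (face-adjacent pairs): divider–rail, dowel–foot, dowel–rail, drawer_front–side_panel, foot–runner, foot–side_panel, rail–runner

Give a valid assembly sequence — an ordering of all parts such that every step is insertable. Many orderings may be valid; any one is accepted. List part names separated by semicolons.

1. runner@(0, 1) [-x clear] — {runner}
2. foot@(1, 1) [+y clear] — {foot, runner}
3. side_panel@(1, 2) [-x clear] — {foot, runner, side_panel}
4. drawer_front@(1, 3) [+x clear] — {drawer_front, foot, runner, side_panel}
5. dowel@(1, 0) [-y clear] — {dowel, drawer_front, foot, runner, side_panel}
6. rail@(0, 0) [-x clear] — {dowel, drawer_front, foot, rail, runner, side_panel}
7. divider@(-1, 0) [+y clear] — {divider, dowel, drawer_front, foot, rail, runner, side_panel}

runner; foot; side_panel; drawer_front; dowel; rail; divider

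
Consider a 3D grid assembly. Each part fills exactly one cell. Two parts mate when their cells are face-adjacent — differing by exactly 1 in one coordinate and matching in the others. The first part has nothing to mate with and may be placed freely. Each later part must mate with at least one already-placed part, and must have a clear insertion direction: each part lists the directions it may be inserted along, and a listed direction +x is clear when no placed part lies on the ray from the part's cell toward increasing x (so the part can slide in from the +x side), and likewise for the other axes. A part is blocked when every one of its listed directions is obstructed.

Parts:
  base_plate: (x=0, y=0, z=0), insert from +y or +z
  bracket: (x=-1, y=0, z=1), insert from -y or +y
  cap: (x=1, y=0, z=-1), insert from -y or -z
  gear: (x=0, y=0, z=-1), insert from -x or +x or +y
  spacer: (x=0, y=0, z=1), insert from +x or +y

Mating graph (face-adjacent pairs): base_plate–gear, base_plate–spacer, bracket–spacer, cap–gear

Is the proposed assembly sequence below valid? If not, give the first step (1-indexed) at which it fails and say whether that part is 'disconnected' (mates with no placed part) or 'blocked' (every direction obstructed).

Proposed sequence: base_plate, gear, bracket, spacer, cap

Invalid at step 3 (disconnected)

1. base_plate@(0, 0, 0) [+y clear] — {base_plate}
2. gear@(0, 0, -1) [-x clear] — {base_plate, gear}
3. bracket@(-1, 0, 1) — no placed neighbour ⇒ disconnected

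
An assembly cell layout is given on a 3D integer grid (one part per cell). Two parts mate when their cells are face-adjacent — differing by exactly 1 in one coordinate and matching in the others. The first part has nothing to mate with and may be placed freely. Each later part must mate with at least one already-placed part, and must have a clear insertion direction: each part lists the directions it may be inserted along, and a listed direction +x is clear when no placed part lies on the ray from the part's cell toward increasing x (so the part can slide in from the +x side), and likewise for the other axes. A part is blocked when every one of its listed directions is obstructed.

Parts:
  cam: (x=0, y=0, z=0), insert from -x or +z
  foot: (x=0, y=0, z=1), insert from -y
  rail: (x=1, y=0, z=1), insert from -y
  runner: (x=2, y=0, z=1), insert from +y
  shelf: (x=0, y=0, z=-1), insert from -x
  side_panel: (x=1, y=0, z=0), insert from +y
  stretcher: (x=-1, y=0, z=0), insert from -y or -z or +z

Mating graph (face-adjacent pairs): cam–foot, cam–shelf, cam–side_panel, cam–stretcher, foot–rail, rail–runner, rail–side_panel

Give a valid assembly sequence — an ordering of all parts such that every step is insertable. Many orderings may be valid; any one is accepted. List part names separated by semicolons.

shelf; cam; side_panel; rail; stretcher; foot; runner

1. shelf@(0, 0, -1) [-x clear] — {shelf}
2. cam@(0, 0, 0) [-x clear] — {cam, shelf}
3. side_panel@(1, 0, 0) [+y clear] — {cam, shelf, side_panel}
4. rail@(1, 0, 1) [-y clear] — {cam, rail, shelf, side_panel}
5. stretcher@(-1, 0, 0) [-y clear] — {cam, rail, shelf, side_panel, stretcher}
6. foot@(0, 0, 1) [-y clear] — {cam, foot, rail, shelf, side_panel, stretcher}
7. runner@(2, 0, 1) [+y clear] — {cam, foot, rail, runner, shelf, side_panel, stretcher}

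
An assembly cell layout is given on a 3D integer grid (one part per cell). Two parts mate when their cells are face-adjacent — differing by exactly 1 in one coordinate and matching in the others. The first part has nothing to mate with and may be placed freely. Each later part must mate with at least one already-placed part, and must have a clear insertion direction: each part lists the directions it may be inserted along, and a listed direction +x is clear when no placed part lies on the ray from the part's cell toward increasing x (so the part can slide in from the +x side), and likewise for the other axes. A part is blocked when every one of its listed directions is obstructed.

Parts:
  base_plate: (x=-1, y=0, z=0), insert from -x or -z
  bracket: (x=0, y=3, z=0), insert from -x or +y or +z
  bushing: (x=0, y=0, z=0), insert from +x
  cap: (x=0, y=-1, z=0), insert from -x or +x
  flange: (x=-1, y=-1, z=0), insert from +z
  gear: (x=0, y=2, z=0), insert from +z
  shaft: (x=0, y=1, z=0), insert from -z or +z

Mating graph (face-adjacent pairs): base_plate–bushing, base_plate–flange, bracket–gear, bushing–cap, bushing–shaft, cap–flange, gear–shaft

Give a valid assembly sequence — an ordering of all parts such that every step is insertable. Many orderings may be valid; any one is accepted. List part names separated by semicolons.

1. shaft@(0, 1, 0) [-z clear] — {shaft}
2. bushing@(0, 0, 0) [+x clear] — {bushing, shaft}
3. base_plate@(-1, 0, 0) [-x clear] — {base_plate, bushing, shaft}
4. flange@(-1, -1, 0) [+z clear] — {base_plate, bushing, flange, shaft}
5. cap@(0, -1, 0) [+x clear] — {base_plate, bushing, cap, flange, shaft}
6. gear@(0, 2, 0) [+z clear] — {base_plate, bushing, cap, flange, gear, shaft}
7. bracket@(0, 3, 0) [-x clear] — {base_plate, bracket, bushing, cap, flange, gear, shaft}

shaft; bushing; base_plate; flange; cap; gear; bracket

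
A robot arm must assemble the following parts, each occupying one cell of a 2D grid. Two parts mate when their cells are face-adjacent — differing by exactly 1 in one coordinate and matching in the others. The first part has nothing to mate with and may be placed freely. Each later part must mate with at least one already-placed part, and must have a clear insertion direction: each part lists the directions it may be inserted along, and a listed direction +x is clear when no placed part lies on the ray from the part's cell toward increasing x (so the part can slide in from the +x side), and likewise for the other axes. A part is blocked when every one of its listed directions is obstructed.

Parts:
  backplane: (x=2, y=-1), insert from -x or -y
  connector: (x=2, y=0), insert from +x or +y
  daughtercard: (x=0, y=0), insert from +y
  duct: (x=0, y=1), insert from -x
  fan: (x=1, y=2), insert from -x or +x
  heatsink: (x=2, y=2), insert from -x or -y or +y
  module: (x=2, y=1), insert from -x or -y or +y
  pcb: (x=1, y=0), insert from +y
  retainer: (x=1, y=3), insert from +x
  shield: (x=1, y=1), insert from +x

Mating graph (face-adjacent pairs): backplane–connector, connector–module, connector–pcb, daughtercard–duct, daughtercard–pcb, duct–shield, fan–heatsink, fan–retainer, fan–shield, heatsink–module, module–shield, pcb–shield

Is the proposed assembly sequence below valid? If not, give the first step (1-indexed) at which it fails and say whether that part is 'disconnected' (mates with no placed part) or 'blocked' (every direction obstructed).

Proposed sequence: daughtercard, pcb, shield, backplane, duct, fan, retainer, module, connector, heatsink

1. daughtercard@(0, 0) [+y clear] — {daughtercard}
2. pcb@(1, 0) [+y clear] — {daughtercard, pcb}
3. shield@(1, 1) [+x clear] — {daughtercard, pcb, shield}
4. backplane@(2, -1) — no placed neighbour ⇒ disconnected

Invalid at step 4 (disconnected)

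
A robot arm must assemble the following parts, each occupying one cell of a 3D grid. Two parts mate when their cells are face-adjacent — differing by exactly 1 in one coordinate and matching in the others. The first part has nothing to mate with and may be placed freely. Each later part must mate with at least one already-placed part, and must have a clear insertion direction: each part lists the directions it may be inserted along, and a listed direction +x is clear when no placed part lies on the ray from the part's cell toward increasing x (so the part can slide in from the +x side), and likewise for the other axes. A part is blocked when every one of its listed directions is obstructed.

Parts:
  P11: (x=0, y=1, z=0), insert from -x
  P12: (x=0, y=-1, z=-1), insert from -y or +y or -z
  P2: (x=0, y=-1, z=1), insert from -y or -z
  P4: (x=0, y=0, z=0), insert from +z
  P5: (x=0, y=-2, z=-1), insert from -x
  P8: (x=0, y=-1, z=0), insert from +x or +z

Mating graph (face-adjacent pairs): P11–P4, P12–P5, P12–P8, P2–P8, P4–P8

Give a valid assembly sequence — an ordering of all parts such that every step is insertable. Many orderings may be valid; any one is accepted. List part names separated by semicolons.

P2; P8; P4; P12; P5; P11

1. P2@(0, -1, 1) [-y clear] — {P2}
2. P8@(0, -1, 0) [+x clear] — {P2, P8}
3. P4@(0, 0, 0) [+z clear] — {P2, P4, P8}
4. P12@(0, -1, -1) [-y clear] — {P12, P2, P4, P8}
5. P5@(0, -2, -1) [-x clear] — {P12, P2, P4, P5, P8}
6. P11@(0, 1, 0) [-x clear] — {P11, P12, P2, P4, P5, P8}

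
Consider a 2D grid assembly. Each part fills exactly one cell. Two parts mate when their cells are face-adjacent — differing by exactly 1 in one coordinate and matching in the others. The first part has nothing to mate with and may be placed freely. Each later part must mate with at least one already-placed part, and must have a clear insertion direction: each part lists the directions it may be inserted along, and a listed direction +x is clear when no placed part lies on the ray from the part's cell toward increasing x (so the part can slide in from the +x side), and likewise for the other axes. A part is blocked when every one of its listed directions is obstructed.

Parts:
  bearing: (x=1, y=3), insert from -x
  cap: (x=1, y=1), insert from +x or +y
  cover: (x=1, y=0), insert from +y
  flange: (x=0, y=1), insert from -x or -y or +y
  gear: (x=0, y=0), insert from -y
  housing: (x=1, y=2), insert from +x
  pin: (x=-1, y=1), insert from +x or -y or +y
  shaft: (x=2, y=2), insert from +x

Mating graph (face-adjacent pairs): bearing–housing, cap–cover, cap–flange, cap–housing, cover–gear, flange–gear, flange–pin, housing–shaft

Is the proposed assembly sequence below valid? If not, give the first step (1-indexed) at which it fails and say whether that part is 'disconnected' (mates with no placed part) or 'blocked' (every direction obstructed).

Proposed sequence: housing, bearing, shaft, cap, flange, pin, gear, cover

1. housing@(1, 2) [+x clear] — {housing}
2. bearing@(1, 3) [-x clear] — {bearing, housing}
3. shaft@(2, 2) [+x clear] — {bearing, housing, shaft}
4. cap@(1, 1) [+x clear] — {bearing, cap, housing, shaft}
5. flange@(0, 1) [-x clear] — {bearing, cap, flange, housing, shaft}
6. pin@(-1, 1) [-y clear] — {bearing, cap, flange, housing, pin, shaft}
7. gear@(0, 0) [-y clear] — {bearing, cap, flange, gear, housing, pin, shaft}
8. cover@(1, 0) — +y all obstructed ⇒ blocked

Invalid at step 8 (blocked)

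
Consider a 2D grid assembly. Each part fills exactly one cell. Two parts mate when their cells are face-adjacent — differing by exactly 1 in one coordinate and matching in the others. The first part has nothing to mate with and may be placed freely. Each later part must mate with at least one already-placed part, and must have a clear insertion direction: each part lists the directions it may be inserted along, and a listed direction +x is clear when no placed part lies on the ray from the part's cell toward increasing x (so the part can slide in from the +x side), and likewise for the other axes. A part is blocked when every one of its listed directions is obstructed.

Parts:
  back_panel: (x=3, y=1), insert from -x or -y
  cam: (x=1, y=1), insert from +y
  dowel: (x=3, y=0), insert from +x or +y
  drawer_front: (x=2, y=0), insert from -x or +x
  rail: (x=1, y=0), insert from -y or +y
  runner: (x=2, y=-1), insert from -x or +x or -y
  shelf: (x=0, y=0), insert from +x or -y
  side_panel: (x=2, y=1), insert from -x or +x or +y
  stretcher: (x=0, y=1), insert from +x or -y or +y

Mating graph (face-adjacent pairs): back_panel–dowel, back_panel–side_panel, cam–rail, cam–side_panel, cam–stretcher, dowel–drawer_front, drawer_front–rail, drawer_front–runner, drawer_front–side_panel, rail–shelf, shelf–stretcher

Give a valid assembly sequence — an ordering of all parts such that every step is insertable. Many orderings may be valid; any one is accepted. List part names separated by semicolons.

back_panel; dowel; drawer_front; runner; rail; cam; shelf; side_panel; stretcher

1. back_panel@(3, 1) [-x clear] — {back_panel}
2. dowel@(3, 0) [+x clear] — {back_panel, dowel}
3. drawer_front@(2, 0) [-x clear] — {back_panel, dowel, drawer_front}
4. runner@(2, -1) [-x clear] — {back_panel, dowel, drawer_front, runner}
5. rail@(1, 0) [-y clear] — {back_panel, dowel, drawer_front, rail, runner}
6. cam@(1, 1) [+y clear] — {back_panel, cam, dowel, drawer_front, rail, runner}
7. shelf@(0, 0) [-y clear] — {back_panel, cam, dowel, drawer_front, rail, runner, shelf}
8. side_panel@(2, 1) [+y clear] — {back_panel, cam, dowel, drawer_front, rail, runner, shelf, side_panel}
9. stretcher@(0, 1) [+y clear] — {back_panel, cam, dowel, drawer_front, rail, runner, shelf, side_panel, stretcher}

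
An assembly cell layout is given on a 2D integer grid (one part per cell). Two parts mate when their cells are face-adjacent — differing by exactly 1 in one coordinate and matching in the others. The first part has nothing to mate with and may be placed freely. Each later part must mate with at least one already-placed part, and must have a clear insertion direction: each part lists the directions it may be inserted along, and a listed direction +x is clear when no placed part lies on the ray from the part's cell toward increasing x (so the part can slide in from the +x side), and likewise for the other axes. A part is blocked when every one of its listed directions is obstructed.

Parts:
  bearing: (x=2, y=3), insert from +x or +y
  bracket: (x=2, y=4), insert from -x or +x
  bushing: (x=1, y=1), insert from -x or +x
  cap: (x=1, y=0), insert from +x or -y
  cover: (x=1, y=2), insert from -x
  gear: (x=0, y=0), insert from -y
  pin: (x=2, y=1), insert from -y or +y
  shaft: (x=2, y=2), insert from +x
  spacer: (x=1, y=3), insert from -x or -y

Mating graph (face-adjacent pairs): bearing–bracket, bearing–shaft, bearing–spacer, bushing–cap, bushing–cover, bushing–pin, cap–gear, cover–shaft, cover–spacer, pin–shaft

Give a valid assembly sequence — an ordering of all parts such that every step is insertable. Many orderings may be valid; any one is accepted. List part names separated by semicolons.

bushing; pin; cover; shaft; bearing; bracket; cap; gear; spacer

1. bushing@(1, 1) [-x clear] — {bushing}
2. pin@(2, 1) [-y clear] — {bushing, pin}
3. cover@(1, 2) [-x clear] — {bushing, cover, pin}
4. shaft@(2, 2) [+x clear] — {bushing, cover, pin, shaft}
5. bearing@(2, 3) [+x clear] — {bearing, bushing, cover, pin, shaft}
6. bracket@(2, 4) [-x clear] — {bearing, bracket, bushing, cover, pin, shaft}
7. cap@(1, 0) [+x clear] — {bearing, bracket, bushing, cap, cover, pin, shaft}
8. gear@(0, 0) [-y clear] — {bearing, bracket, bushing, cap, cover, gear, pin, shaft}
9. spacer@(1, 3) [-x clear] — {bearing, bracket, bushing, cap, cover, gear, pin, shaft, spacer}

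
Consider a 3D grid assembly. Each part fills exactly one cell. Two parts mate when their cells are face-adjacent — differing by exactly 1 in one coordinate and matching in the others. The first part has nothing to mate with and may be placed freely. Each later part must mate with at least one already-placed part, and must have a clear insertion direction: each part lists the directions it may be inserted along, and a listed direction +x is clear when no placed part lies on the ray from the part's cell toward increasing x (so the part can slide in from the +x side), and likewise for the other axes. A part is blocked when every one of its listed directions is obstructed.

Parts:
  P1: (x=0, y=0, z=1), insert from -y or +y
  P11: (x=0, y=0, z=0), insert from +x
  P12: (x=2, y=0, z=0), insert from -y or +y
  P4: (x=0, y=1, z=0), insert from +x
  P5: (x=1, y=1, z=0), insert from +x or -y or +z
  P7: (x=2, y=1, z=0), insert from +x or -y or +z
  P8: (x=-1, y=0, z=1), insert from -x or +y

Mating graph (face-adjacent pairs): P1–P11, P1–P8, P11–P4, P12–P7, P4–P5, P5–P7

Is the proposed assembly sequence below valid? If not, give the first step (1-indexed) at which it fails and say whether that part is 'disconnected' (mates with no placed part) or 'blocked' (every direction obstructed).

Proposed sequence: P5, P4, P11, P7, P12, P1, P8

Invalid at step 2 (blocked)

1. P5@(1, 1, 0) [+x clear] — {P5}
2. P4@(0, 1, 0) — +x all obstructed ⇒ blocked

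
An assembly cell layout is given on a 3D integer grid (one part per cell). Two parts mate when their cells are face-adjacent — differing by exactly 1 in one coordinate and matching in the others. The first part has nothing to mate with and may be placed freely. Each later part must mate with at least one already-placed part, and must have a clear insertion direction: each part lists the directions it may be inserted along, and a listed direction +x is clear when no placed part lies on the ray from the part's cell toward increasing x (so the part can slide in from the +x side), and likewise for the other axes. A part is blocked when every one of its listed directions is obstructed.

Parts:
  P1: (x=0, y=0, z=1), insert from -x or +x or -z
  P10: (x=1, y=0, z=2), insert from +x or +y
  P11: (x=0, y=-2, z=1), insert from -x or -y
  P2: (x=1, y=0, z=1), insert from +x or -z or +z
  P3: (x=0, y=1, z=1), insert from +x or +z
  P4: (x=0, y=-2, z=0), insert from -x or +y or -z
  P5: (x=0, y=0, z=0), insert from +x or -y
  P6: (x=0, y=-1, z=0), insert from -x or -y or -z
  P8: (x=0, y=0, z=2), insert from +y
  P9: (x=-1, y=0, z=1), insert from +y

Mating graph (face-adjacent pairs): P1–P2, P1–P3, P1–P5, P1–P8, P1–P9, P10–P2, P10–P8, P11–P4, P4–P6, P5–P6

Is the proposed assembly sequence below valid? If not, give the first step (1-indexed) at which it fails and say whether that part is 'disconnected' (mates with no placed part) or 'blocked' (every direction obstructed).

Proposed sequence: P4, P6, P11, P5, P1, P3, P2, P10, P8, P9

Valid

1. P4@(0, -2, 0) [-x clear] — {P4}
2. P6@(0, -1, 0) [-x clear] — {P4, P6}
3. P11@(0, -2, 1) [-x clear] — {P11, P4, P6}
4. P5@(0, 0, 0) [+x clear] — {P11, P4, P5, P6}
5. P1@(0, 0, 1) [-x clear] — {P1, P11, P4, P5, P6}
6. P3@(0, 1, 1) [+x clear] — {P1, P11, P3, P4, P5, P6}
7. P2@(1, 0, 1) [+x clear] — {P1, P11, P2, P3, P4, P5, P6}
8. P10@(1, 0, 2) [+x clear] — {P1, P10, P11, P2, P3, P4, P5, P6}
9. P8@(0, 0, 2) [+y clear] — {P1, P10, P11, P2, P3, P4, P5, P6, P8}
10. P9@(-1, 0, 1) [+y clear] — {P1, P10, P11, P2, P3, P4, P5, P6, P8, P9}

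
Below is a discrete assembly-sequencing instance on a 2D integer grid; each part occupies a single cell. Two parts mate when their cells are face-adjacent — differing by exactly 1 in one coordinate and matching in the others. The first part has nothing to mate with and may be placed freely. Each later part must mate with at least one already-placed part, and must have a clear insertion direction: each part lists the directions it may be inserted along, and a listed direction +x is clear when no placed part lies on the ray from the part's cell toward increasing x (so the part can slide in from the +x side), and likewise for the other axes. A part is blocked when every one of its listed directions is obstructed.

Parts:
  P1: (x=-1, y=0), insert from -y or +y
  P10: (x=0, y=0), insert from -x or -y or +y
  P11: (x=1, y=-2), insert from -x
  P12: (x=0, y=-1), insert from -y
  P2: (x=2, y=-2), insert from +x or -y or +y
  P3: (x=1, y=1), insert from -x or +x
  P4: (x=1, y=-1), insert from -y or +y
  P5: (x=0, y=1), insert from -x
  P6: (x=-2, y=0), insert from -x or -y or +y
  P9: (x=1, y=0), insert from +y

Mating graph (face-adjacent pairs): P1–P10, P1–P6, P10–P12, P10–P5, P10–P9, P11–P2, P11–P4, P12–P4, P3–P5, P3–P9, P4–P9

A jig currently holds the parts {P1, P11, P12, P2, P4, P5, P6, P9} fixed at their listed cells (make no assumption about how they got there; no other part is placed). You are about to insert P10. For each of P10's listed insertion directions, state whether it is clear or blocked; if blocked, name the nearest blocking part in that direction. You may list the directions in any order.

-x: nearest on ray is P1@(-1, 0) ⇒ blocked
-y: nearest on ray is P12@(0, -1) ⇒ blocked
+y: nearest on ray is P5@(0, 1) ⇒ blocked

+y: blocked by P5; -x: blocked by P1; -y: blocked by P12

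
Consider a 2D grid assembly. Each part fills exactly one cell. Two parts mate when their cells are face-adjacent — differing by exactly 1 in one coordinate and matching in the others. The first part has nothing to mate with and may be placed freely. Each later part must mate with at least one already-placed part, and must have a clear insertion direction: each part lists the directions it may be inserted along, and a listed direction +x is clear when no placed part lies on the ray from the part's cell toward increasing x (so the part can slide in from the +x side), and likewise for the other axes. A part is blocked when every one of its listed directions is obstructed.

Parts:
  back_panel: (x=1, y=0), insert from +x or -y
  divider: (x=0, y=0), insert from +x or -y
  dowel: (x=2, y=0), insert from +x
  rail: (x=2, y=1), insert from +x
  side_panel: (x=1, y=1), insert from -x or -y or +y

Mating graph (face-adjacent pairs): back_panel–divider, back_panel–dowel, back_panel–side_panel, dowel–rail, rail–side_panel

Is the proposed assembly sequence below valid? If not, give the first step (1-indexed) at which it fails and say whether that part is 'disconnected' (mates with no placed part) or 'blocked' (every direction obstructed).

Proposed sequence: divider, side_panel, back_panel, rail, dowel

1. divider@(0, 0) [+x clear] — {divider}
2. side_panel@(1, 1) — no placed neighbour ⇒ disconnected

Invalid at step 2 (disconnected)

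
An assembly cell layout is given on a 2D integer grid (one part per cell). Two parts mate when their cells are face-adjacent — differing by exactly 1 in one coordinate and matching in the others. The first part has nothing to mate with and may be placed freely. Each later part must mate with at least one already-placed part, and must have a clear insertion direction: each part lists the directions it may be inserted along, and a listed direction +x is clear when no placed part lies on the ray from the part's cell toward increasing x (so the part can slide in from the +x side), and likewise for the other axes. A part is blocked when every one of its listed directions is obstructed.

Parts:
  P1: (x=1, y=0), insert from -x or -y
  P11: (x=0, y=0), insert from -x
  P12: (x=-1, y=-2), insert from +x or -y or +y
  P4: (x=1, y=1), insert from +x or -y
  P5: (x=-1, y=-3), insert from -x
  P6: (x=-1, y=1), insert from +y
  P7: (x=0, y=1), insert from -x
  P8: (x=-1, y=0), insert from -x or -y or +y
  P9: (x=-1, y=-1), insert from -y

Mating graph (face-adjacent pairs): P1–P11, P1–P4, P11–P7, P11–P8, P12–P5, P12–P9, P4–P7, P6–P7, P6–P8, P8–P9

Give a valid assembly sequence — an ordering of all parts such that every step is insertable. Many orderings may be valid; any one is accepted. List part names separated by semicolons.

P11; P1; P7; P6; P4; P8; P9; P12; P5

1. P11@(0, 0) [-x clear] — {P11}
2. P1@(1, 0) [-y clear] — {P1, P11}
3. P7@(0, 1) [-x clear] — {P1, P11, P7}
4. P6@(-1, 1) [+y clear] — {P1, P11, P6, P7}
5. P4@(1, 1) [+x clear] — {P1, P11, P4, P6, P7}
6. P8@(-1, 0) [-x clear] — {P1, P11, P4, P6, P7, P8}
7. P9@(-1, -1) [-y clear] — {P1, P11, P4, P6, P7, P8, P9}
8. P12@(-1, -2) [+x clear] — {P1, P11, P12, P4, P6, P7, P8, P9}
9. P5@(-1, -3) [-x clear] — {P1, P11, P12, P4, P5, P6, P7, P8, P9}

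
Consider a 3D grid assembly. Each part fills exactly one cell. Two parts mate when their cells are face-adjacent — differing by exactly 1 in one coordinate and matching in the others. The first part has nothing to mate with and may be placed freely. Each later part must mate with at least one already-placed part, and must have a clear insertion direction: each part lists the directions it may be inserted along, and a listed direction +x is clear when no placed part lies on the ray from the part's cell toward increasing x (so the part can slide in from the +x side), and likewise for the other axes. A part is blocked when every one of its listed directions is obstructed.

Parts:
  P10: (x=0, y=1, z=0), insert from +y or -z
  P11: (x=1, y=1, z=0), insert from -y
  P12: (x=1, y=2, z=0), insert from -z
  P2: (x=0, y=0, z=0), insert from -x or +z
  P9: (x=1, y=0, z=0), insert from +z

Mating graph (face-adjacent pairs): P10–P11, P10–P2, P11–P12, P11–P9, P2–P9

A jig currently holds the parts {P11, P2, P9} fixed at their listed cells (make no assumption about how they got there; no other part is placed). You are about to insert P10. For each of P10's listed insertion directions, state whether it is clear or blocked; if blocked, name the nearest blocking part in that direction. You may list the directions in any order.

+y: ray from P10(0, 1, 0) has no placed part ⇒ clear
-z: ray from P10(0, 1, 0) has no placed part ⇒ clear

+y: clear; -z: clear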